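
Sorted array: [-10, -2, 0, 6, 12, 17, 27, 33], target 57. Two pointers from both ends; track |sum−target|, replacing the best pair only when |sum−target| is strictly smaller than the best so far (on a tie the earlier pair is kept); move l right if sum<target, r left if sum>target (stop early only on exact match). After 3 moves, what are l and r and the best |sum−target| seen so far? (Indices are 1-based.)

l=4, r=8, best |Δ|=24

[1,8] -10+33=23 d=34 * → l++
[2,8] -2+33=31 d=26 * → l++
[3,8] 0+33=33 d=24 * → l++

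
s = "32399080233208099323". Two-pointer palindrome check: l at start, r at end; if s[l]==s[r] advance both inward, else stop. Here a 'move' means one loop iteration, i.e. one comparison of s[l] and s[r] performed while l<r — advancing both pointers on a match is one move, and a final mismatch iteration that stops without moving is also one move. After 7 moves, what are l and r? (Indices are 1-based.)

l=8, r=13

[1,20] '3'=='3' → l++,r--
[2,19] '2'=='2' → l++,r--
[3,18] '3'=='3' → l++,r--
[4,17] '9'=='9' → l++,r--
[5,16] '9'=='9' → l++,r--
[6,15] '0'=='0' → l++,r--
[7,14] '8'=='8' → l++,r--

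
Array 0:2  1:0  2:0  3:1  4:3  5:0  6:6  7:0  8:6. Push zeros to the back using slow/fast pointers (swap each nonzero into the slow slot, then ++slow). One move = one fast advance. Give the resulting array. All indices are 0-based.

[2, 1, 3, 6, 6, 0, 0, 0, 0]

slow=0 fast=0: a[fast]=2≠0 swap→a[0]=2, slow++,fast++
slow=1 fast=1: a[fast]=0, fast++
slow=1 fast=2: a[fast]=0, fast++
slow=1 fast=3: a[fast]=1≠0 swap→a[1]=1, slow++,fast++
slow=2 fast=4: a[fast]=3≠0 swap→a[2]=3, slow++,fast++
slow=3 fast=5: a[fast]=0, fast++
slow=3 fast=6: a[fast]=6≠0 swap→a[3]=6, slow++,fast++
slow=4 fast=7: a[fast]=0, fast++
slow=4 fast=8: a[fast]=6≠0 swap→a[4]=6, slow++,fast++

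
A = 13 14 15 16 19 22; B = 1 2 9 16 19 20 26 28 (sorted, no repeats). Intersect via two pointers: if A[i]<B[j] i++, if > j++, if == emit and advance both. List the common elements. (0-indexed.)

intersection = [16, 19]

[i=0,j=0] 13>1 → j++
[i=0,j=1] 13>2 → j++
[i=0,j=2] 13>9 → j++
[i=0,j=3] 13<16 → i++
[i=1,j=3] 14<16 → i++
[i=2,j=3] 15<16 → i++
[i=3,j=3] 16==16 emit → i++,j++
[i=4,j=4] 19==19 emit → i++,j++
[i=5,j=5] 22>20 → j++
[i=5,j=6] 22<26 → i++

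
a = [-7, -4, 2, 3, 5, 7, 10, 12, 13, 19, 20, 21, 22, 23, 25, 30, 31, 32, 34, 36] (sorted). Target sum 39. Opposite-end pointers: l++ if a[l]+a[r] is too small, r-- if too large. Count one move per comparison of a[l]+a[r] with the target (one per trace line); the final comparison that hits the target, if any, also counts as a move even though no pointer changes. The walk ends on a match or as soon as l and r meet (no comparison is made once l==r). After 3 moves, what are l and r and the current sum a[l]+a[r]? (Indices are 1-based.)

l=4, r=20, sum=39

l=1 r=20: -7+36=29 <39, l++
l=2 r=20: -4+36=32 <39, l++
l=3 r=20: 2+36=38 <39, l++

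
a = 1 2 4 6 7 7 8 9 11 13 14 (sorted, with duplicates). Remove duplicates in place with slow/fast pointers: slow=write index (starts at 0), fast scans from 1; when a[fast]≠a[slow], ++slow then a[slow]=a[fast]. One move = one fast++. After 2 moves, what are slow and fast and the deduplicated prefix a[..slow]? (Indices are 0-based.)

slow=2, fast=3, prefix=[1, 2, 4]

slow=0 fast=1: a[fast]=2≠a[slow]=1 write a[1]=2, slow++,fast++
slow=1 fast=2: a[fast]=4≠a[slow]=2 write a[2]=4, slow++,fast++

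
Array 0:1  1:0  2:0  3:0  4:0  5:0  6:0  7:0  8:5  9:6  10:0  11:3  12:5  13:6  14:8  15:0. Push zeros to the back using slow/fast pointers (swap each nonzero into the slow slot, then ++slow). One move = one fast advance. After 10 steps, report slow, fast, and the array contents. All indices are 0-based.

slow=0 fast=0: a[fast]=1≠0 swap→a[0]=1, slow++,fast++
slow=1 fast=1: a[fast]=0, fast++
slow=1 fast=2: a[fast]=0, fast++
slow=1 fast=3: a[fast]=0, fast++
slow=1 fast=4: a[fast]=0, fast++
slow=1 fast=5: a[fast]=0, fast++
slow=1 fast=6: a[fast]=0, fast++
slow=1 fast=7: a[fast]=0, fast++
slow=1 fast=8: a[fast]=5≠0 swap→a[1]=5, slow++,fast++
slow=2 fast=9: a[fast]=6≠0 swap→a[2]=6, slow++,fast++

slow=3, fast=10, a=[1, 5, 6, 0, 0, 0, 0, 0, 0, 0, 0, 3, 5, 6, 8, 0]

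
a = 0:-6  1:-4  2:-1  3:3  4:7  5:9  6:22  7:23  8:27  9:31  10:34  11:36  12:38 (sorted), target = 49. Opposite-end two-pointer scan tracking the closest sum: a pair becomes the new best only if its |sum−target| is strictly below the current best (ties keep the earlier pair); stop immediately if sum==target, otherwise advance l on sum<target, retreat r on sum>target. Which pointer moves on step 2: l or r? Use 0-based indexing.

l=0 r=12: -6+38=32 d=17 *, l++
l=1 r=12: -4+38=34 d=15 *, l++

l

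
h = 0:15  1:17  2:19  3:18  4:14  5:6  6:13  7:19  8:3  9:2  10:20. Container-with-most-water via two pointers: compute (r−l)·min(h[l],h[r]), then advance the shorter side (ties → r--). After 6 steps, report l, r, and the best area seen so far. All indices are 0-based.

l=6, r=10, best area=153

[0,10] min(15,20)*10=150 best=150 * → l++
[1,10] min(17,20)*9=153 best=153 * → l++
[2,10] min(19,20)*8=152 best=153 → l++
[3,10] min(18,20)*7=126 best=153 → l++
[4,10] min(14,20)*6=84 best=153 → l++
[5,10] min(6,20)*5=30 best=153 → l++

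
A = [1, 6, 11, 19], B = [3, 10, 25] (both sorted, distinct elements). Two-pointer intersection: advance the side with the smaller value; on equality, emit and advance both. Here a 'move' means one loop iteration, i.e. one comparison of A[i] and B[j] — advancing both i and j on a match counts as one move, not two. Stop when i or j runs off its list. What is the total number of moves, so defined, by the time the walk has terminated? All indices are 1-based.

6 moves

i=1 j=1: 1<3, i++
i=2 j=1: 6>3, j++
i=2 j=2: 6<10, i++
i=3 j=2: 11>10, j++
i=3 j=3: 11<25, i++
i=4 j=3: 19<25, i++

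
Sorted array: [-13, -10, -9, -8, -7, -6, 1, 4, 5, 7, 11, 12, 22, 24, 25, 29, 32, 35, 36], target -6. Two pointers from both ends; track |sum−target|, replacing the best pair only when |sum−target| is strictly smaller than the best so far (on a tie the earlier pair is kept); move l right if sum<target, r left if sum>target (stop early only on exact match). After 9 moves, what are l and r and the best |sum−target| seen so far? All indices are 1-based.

l=1, r=10, best |Δ|=4

l=1 r=19: -13+36=23 d=29 *, r--
l=1 r=18: -13+35=22 d=28 *, r--
l=1 r=17: -13+32=19 d=25 *, r--
l=1 r=16: -13+29=16 d=22 *, r--
l=1 r=15: -13+25=12 d=18 *, r--
l=1 r=14: -13+24=11 d=17 *, r--
l=1 r=13: -13+22=9 d=15 *, r--
l=1 r=12: -13+12=-1 d=5 *, r--
l=1 r=11: -13+11=-2 d=4 *, r--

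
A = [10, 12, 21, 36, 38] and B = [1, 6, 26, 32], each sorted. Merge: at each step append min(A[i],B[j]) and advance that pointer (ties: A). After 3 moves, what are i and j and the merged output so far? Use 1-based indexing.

i=1 j=1: A[i]=10>B[j]=1 take 1, j++
i=1 j=2: A[i]=10>B[j]=6 take 6, j++
i=1 j=3: A[i]=10<=B[j]=26 take 10, i++

i=2, j=3, merged so far=[1, 6, 10]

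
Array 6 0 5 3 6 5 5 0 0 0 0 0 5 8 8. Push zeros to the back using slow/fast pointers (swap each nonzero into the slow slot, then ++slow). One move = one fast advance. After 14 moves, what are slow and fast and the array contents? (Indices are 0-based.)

(s=0,f=0) a[fast]=6≠0 swap→a[0]=6 → slow++,fast++
(s=1,f=1) a[fast]=0 → fast++
(s=1,f=2) a[fast]=5≠0 swap→a[1]=5 → slow++,fast++
(s=2,f=3) a[fast]=3≠0 swap→a[2]=3 → slow++,fast++
(s=3,f=4) a[fast]=6≠0 swap→a[3]=6 → slow++,fast++
(s=4,f=5) a[fast]=5≠0 swap→a[4]=5 → slow++,fast++
(s=5,f=6) a[fast]=5≠0 swap→a[5]=5 → slow++,fast++
(s=6,f=7) a[fast]=0 → fast++
(s=6,f=8) a[fast]=0 → fast++
(s=6,f=9) a[fast]=0 → fast++
(s=6,f=10) a[fast]=0 → fast++
(s=6,f=11) a[fast]=0 → fast++
(s=6,f=12) a[fast]=5≠0 swap→a[6]=5 → slow++,fast++
(s=7,f=13) a[fast]=8≠0 swap→a[7]=8 → slow++,fast++

slow=8, fast=14, a=[6, 5, 3, 6, 5, 5, 5, 8, 0, 0, 0, 0, 0, 0, 8]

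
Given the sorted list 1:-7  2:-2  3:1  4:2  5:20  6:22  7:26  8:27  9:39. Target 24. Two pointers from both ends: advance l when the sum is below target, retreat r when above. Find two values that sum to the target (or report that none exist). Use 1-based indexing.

[1,9] -7+39=32 >24 → r--
[1,8] -7+27=20 <24 → l++
[2,8] -2+27=25 >24 → r--
[2,7] -2+26=24 → found

(-2, 26)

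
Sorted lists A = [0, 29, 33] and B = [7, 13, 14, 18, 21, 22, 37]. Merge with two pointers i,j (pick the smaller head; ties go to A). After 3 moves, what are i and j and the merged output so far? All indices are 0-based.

i=0 j=0: A[i]=0<=B[j]=7 take 0, i++
i=1 j=0: A[i]=29>B[j]=7 take 7, j++
i=1 j=1: A[i]=29>B[j]=13 take 13, j++

i=1, j=2, merged so far=[0, 7, 13]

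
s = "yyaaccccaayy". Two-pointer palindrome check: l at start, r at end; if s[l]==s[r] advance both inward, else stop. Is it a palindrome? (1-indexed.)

palindrome

[1,12] 'y'=='y' → l++,r--
[2,11] 'y'=='y' → l++,r--
[3,10] 'a'=='a' → l++,r--
[4,9] 'a'=='a' → l++,r--
[5,8] 'c'=='c' → l++,r--
[6,7] 'c'=='c' → l++,r--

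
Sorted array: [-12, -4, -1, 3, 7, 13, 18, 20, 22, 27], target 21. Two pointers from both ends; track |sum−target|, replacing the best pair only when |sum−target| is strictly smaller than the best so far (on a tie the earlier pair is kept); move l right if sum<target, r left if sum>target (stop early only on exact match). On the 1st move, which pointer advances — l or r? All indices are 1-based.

l

[1,10] -12+27=15 d=6 * → l++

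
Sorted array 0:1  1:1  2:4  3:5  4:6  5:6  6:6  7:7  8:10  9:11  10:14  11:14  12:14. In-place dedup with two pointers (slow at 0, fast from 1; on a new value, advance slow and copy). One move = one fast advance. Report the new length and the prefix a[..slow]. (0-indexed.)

length 8; prefix = [1, 4, 5, 6, 7, 10, 11, 14]

slow=0 fast=1: a[fast]=1=a[slow] dup, fast++
slow=0 fast=2: a[fast]=4≠a[slow]=1 write a[1]=4, slow++,fast++
slow=1 fast=3: a[fast]=5≠a[slow]=4 write a[2]=5, slow++,fast++
slow=2 fast=4: a[fast]=6≠a[slow]=5 write a[3]=6, slow++,fast++
slow=3 fast=5: a[fast]=6=a[slow] dup, fast++
slow=3 fast=6: a[fast]=6=a[slow] dup, fast++
slow=3 fast=7: a[fast]=7≠a[slow]=6 write a[4]=7, slow++,fast++
slow=4 fast=8: a[fast]=10≠a[slow]=7 write a[5]=10, slow++,fast++
slow=5 fast=9: a[fast]=11≠a[slow]=10 write a[6]=11, slow++,fast++
slow=6 fast=10: a[fast]=14≠a[slow]=11 write a[7]=14, slow++,fast++
slow=7 fast=11: a[fast]=14=a[slow] dup, fast++
slow=7 fast=12: a[fast]=14=a[slow] dup, fast++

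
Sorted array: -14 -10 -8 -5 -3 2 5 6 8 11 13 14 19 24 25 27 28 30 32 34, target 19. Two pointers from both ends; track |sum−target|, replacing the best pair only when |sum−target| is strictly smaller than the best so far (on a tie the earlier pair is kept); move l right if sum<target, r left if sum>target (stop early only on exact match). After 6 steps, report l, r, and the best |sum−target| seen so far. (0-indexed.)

l=2, r=15, best |Δ|=1

[0,19] -14+34=20 d=1 * → r--
[0,18] -14+32=18 d=1 → l++
[1,18] -10+32=22 d=3 → r--
[1,17] -10+30=20 d=1 → r--
[1,16] -10+28=18 d=1 → l++
[2,16] -8+28=20 d=1 → r--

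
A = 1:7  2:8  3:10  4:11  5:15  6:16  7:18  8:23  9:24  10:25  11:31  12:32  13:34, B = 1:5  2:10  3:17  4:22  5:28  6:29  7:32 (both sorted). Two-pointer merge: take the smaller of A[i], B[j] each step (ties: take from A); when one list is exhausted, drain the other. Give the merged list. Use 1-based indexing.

[i=1,j=1] A[i]=7>B[j]=5 take 5 → j++
[i=1,j=2] A[i]=7<=B[j]=10 take 7 → i++
[i=2,j=2] A[i]=8<=B[j]=10 take 8 → i++
[i=3,j=2] A[i]=10<=B[j]=10 take 10 → i++
[i=4,j=2] A[i]=11>B[j]=10 take 10 → j++
[i=4,j=3] A[i]=11<=B[j]=17 take 11 → i++
[i=5,j=3] A[i]=15<=B[j]=17 take 15 → i++
[i=6,j=3] A[i]=16<=B[j]=17 take 16 → i++
[i=7,j=3] A[i]=18>B[j]=17 take 17 → j++
[i=7,j=4] A[i]=18<=B[j]=22 take 18 → i++
[i=8,j=4] A[i]=23>B[j]=22 take 22 → j++
[i=8,j=5] A[i]=23<=B[j]=28 take 23 → i++
[i=9,j=5] A[i]=24<=B[j]=28 take 24 → i++
[i=10,j=5] A[i]=25<=B[j]=28 take 25 → i++
[i=11,j=5] A[i]=31>B[j]=28 take 28 → j++
[i=11,j=6] A[i]=31>B[j]=29 take 29 → j++
[i=11,j=7] A[i]=31<=B[j]=32 take 31 → i++
[i=12,j=7] A[i]=32<=B[j]=32 take 32 → i++
[i=13,j=7] A[i]=34>B[j]=32 take 32 → j++
[i=13,j=8] B done, take A[i]=34 → i++

[5, 7, 8, 10, 10, 11, 15, 16, 17, 18, 22, 23, 24, 25, 28, 29, 31, 32, 32, 34]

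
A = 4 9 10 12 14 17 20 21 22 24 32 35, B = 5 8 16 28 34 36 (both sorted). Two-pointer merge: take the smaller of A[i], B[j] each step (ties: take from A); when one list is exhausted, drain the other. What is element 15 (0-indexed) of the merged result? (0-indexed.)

[i=0,j=0] A[i]=4<=B[j]=5 take 4 → i++
[i=1,j=0] A[i]=9>B[j]=5 take 5 → j++
[i=1,j=1] A[i]=9>B[j]=8 take 8 → j++
[i=1,j=2] A[i]=9<=B[j]=16 take 9 → i++
[i=2,j=2] A[i]=10<=B[j]=16 take 10 → i++
[i=3,j=2] A[i]=12<=B[j]=16 take 12 → i++
[i=4,j=2] A[i]=14<=B[j]=16 take 14 → i++
[i=5,j=2] A[i]=17>B[j]=16 take 16 → j++
[i=5,j=3] A[i]=17<=B[j]=28 take 17 → i++
[i=6,j=3] A[i]=20<=B[j]=28 take 20 → i++
[i=7,j=3] A[i]=21<=B[j]=28 take 21 → i++
[i=8,j=3] A[i]=22<=B[j]=28 take 22 → i++
[i=9,j=3] A[i]=24<=B[j]=28 take 24 → i++
[i=10,j=3] A[i]=32>B[j]=28 take 28 → j++
[i=10,j=4] A[i]=32<=B[j]=34 take 32 → i++
[i=11,j=4] A[i]=35>B[j]=34 take 34 → j++
[i=11,j=5] A[i]=35<=B[j]=36 take 35 → i++
[i=12,j=5] A done, take B[j]=36 → j++

merged[15] = 34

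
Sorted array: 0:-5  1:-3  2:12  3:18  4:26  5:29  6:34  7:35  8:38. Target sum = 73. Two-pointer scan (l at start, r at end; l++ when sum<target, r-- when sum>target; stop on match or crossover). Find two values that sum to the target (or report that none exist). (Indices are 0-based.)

(35, 38)

l=0 r=8: -5+38=33 <73, l++
l=1 r=8: -3+38=35 <73, l++
l=2 r=8: 12+38=50 <73, l++
l=3 r=8: 18+38=56 <73, l++
l=4 r=8: 26+38=64 <73, l++
l=5 r=8: 29+38=67 <73, l++
l=6 r=8: 34+38=72 <73, l++
l=7 r=8: 35+38=73, found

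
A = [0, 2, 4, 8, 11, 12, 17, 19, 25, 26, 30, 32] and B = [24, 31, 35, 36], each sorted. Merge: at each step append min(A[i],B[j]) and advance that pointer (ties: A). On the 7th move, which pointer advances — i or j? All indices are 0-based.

i

i=0 j=0: A[i]=0<=B[j]=24 take 0, i++
i=1 j=0: A[i]=2<=B[j]=24 take 2, i++
i=2 j=0: A[i]=4<=B[j]=24 take 4, i++
i=3 j=0: A[i]=8<=B[j]=24 take 8, i++
i=4 j=0: A[i]=11<=B[j]=24 take 11, i++
i=5 j=0: A[i]=12<=B[j]=24 take 12, i++
i=6 j=0: A[i]=17<=B[j]=24 take 17, i++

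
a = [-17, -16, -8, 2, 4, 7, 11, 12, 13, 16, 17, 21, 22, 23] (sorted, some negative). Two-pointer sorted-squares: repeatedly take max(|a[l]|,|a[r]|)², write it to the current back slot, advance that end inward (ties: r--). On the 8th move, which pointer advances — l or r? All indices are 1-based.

r

l=1 r=14: |-17|<=|23| out[14]=529, r--
l=1 r=13: |-17|<=|22| out[13]=484, r--
l=1 r=12: |-17|<=|21| out[12]=441, r--
l=1 r=11: |-17|<=|17| out[11]=289, r--
l=1 r=10: |-17|>|16| out[10]=289, l++
l=2 r=10: |-16|<=|16| out[9]=256, r--
l=2 r=9: |-16|>|13| out[8]=256, l++
l=3 r=9: |-8|<=|13| out[7]=169, r--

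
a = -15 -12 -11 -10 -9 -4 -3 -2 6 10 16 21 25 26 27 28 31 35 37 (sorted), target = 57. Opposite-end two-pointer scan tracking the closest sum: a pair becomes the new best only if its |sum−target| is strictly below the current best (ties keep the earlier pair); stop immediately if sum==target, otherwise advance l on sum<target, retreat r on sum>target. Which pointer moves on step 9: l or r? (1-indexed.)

[1,19] -15+37=22 d=35 * → l++
[2,19] -12+37=25 d=32 * → l++
[3,19] -11+37=26 d=31 * → l++
[4,19] -10+37=27 d=30 * → l++
[5,19] -9+37=28 d=29 * → l++
[6,19] -4+37=33 d=24 * → l++
[7,19] -3+37=34 d=23 * → l++
[8,19] -2+37=35 d=22 * → l++
[9,19] 6+37=43 d=14 * → l++

l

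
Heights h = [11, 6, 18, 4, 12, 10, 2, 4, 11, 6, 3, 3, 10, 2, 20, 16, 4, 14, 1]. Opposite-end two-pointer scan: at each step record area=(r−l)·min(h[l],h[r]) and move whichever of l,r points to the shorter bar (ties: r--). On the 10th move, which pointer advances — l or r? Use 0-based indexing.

l

[0,18] min(11,1)*18=18 best=18 * → r--
[0,17] min(11,14)*17=187 best=187 * → l++
[1,17] min(6,14)*16=96 best=187 → l++
[2,17] min(18,14)*15=210 best=210 * → r--
[2,16] min(18,4)*14=56 best=210 → r--
[2,15] min(18,16)*13=208 best=210 → r--
[2,14] min(18,20)*12=216 best=216 * → l++
[3,14] min(4,20)*11=44 best=216 → l++
[4,14] min(12,20)*10=120 best=216 → l++
[5,14] min(10,20)*9=90 best=216 → l++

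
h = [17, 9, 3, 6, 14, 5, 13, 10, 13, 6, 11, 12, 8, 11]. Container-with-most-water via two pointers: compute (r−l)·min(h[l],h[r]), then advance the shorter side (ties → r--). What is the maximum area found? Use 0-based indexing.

max area = 143

l=0 r=13: min(17,11)*13=143 best=143 *, r--
l=0 r=12: min(17,8)*12=96 best=143, r--
l=0 r=11: min(17,12)*11=132 best=143, r--
l=0 r=10: min(17,11)*10=110 best=143, r--
l=0 r=9: min(17,6)*9=54 best=143, r--
l=0 r=8: min(17,13)*8=104 best=143, r--
l=0 r=7: min(17,10)*7=70 best=143, r--
l=0 r=6: min(17,13)*6=78 best=143, r--
l=0 r=5: min(17,5)*5=25 best=143, r--
l=0 r=4: min(17,14)*4=56 best=143, r--
l=0 r=3: min(17,6)*3=18 best=143, r--
l=0 r=2: min(17,3)*2=6 best=143, r--
l=0 r=1: min(17,9)*1=9 best=143, r--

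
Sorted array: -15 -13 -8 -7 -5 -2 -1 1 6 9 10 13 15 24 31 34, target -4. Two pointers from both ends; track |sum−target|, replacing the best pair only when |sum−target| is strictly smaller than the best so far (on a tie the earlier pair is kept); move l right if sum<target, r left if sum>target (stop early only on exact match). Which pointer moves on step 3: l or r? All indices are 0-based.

l=0 r=15: -15+34=19 d=23 *, r--
l=0 r=14: -15+31=16 d=20 *, r--
l=0 r=13: -15+24=9 d=13 *, r--

r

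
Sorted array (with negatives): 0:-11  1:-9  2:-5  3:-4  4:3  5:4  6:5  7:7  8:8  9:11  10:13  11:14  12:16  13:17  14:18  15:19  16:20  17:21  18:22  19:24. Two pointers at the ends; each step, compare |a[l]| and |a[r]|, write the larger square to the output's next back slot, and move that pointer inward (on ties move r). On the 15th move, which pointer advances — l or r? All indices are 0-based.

l=0 r=19: |-11|<=|24| out[19]=576, r--
l=0 r=18: |-11|<=|22| out[18]=484, r--
l=0 r=17: |-11|<=|21| out[17]=441, r--
l=0 r=16: |-11|<=|20| out[16]=400, r--
l=0 r=15: |-11|<=|19| out[15]=361, r--
l=0 r=14: |-11|<=|18| out[14]=324, r--
l=0 r=13: |-11|<=|17| out[13]=289, r--
l=0 r=12: |-11|<=|16| out[12]=256, r--
l=0 r=11: |-11|<=|14| out[11]=196, r--
l=0 r=10: |-11|<=|13| out[10]=169, r--
l=0 r=9: |-11|<=|11| out[9]=121, r--
l=0 r=8: |-11|>|8| out[8]=121, l++
l=1 r=8: |-9|>|8| out[7]=81, l++
l=2 r=8: |-5|<=|8| out[6]=64, r--
l=2 r=7: |-5|<=|7| out[5]=49, r--

r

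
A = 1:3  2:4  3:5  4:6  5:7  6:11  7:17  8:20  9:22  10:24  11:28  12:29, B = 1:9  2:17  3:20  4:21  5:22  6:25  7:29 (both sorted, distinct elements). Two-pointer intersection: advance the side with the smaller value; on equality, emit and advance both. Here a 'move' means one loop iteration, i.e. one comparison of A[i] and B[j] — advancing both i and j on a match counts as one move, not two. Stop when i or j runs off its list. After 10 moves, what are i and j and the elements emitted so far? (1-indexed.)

i=9, j=5, emitted=[17, 20]

i=1 j=1: 3<9, i++
i=2 j=1: 4<9, i++
i=3 j=1: 5<9, i++
i=4 j=1: 6<9, i++
i=5 j=1: 7<9, i++
i=6 j=1: 11>9, j++
i=6 j=2: 11<17, i++
i=7 j=2: 17==17 emit, i++,j++
i=8 j=3: 20==20 emit, i++,j++
i=9 j=4: 22>21, j++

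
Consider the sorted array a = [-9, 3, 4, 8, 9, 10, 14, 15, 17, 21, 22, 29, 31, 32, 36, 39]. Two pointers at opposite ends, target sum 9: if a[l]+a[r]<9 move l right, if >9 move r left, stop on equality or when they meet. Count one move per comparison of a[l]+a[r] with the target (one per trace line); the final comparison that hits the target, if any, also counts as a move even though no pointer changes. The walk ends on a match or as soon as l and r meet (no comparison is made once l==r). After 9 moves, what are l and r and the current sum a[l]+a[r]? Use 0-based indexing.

l=1, r=7, sum=18

l=0 r=15: -9+39=30 >9, r--
l=0 r=14: -9+36=27 >9, r--
l=0 r=13: -9+32=23 >9, r--
l=0 r=12: -9+31=22 >9, r--
l=0 r=11: -9+29=20 >9, r--
l=0 r=10: -9+22=13 >9, r--
l=0 r=9: -9+21=12 >9, r--
l=0 r=8: -9+17=8 <9, l++
l=1 r=8: 3+17=20 >9, r--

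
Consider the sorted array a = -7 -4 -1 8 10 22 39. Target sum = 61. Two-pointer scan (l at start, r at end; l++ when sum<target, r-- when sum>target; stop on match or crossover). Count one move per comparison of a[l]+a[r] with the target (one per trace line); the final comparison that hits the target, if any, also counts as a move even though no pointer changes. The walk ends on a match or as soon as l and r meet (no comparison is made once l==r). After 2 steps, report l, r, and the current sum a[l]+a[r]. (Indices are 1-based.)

[1,7] -7+39=32 <61 → l++
[2,7] -4+39=35 <61 → l++

l=3, r=7, sum=38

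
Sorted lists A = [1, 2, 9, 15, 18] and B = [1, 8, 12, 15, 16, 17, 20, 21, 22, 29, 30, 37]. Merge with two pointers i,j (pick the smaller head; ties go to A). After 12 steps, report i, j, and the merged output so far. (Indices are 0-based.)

i=0 j=0: A[i]=1<=B[j]=1 take 1, i++
i=1 j=0: A[i]=2>B[j]=1 take 1, j++
i=1 j=1: A[i]=2<=B[j]=8 take 2, i++
i=2 j=1: A[i]=9>B[j]=8 take 8, j++
i=2 j=2: A[i]=9<=B[j]=12 take 9, i++
i=3 j=2: A[i]=15>B[j]=12 take 12, j++
i=3 j=3: A[i]=15<=B[j]=15 take 15, i++
i=4 j=3: A[i]=18>B[j]=15 take 15, j++
i=4 j=4: A[i]=18>B[j]=16 take 16, j++
i=4 j=5: A[i]=18>B[j]=17 take 17, j++
i=4 j=6: A[i]=18<=B[j]=20 take 18, i++
i=5 j=6: A done, take B[j]=20, j++

i=5, j=7, merged so far=[1, 1, 2, 8, 9, 12, 15, 15, 16, 17, 18, 20]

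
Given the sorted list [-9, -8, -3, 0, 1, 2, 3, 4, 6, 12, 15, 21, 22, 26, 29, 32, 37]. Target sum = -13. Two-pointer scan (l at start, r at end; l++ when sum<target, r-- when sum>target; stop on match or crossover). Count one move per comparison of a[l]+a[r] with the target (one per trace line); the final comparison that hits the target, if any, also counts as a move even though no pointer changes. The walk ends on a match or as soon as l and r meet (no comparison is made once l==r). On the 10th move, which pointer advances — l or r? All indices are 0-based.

r

[0,16] -9+37=28 >-13 → r--
[0,15] -9+32=23 >-13 → r--
[0,14] -9+29=20 >-13 → r--
[0,13] -9+26=17 >-13 → r--
[0,12] -9+22=13 >-13 → r--
[0,11] -9+21=12 >-13 → r--
[0,10] -9+15=6 >-13 → r--
[0,9] -9+12=3 >-13 → r--
[0,8] -9+6=-3 >-13 → r--
[0,7] -9+4=-5 >-13 → r--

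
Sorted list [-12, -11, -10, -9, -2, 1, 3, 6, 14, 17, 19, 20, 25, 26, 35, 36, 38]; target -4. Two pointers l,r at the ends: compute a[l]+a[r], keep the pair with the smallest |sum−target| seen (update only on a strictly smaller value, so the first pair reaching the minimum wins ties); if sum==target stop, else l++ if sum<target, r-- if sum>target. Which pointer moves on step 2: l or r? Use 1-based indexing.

[1,17] -12+38=26 d=30 * → r--
[1,16] -12+36=24 d=28 * → r--

r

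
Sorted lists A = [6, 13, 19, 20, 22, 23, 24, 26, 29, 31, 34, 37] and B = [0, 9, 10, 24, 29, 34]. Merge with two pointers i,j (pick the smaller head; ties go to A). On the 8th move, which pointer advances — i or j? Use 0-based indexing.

i

[i=0,j=0] A[i]=6>B[j]=0 take 0 → j++
[i=0,j=1] A[i]=6<=B[j]=9 take 6 → i++
[i=1,j=1] A[i]=13>B[j]=9 take 9 → j++
[i=1,j=2] A[i]=13>B[j]=10 take 10 → j++
[i=1,j=3] A[i]=13<=B[j]=24 take 13 → i++
[i=2,j=3] A[i]=19<=B[j]=24 take 19 → i++
[i=3,j=3] A[i]=20<=B[j]=24 take 20 → i++
[i=4,j=3] A[i]=22<=B[j]=24 take 22 → i++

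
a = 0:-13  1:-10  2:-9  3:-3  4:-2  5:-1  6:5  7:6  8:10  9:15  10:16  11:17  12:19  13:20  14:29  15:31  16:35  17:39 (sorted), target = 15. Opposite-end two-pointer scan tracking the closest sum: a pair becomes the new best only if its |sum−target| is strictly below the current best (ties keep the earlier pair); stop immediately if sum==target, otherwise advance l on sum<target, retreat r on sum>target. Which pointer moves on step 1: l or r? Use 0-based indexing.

r

[0,17] -13+39=26 d=11 * → r--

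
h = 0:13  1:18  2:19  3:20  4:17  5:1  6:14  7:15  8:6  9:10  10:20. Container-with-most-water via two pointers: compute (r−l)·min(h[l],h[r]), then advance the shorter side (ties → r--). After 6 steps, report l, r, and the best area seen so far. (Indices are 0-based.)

l=3, r=7, best area=162

l=0 r=10: min(13,20)*10=130 best=130 *, l++
l=1 r=10: min(18,20)*9=162 best=162 *, l++
l=2 r=10: min(19,20)*8=152 best=162, l++
l=3 r=10: min(20,20)*7=140 best=162, r--
l=3 r=9: min(20,10)*6=60 best=162, r--
l=3 r=8: min(20,6)*5=30 best=162, r--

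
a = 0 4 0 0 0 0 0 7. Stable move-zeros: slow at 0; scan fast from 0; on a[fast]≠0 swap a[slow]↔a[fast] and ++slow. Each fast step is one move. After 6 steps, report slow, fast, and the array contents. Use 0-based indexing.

slow=0 fast=0: a[fast]=0, fast++
slow=0 fast=1: a[fast]=4≠0 swap→a[0]=4, slow++,fast++
slow=1 fast=2: a[fast]=0, fast++
slow=1 fast=3: a[fast]=0, fast++
slow=1 fast=4: a[fast]=0, fast++
slow=1 fast=5: a[fast]=0, fast++

slow=1, fast=6, a=[4, 0, 0, 0, 0, 0, 0, 7]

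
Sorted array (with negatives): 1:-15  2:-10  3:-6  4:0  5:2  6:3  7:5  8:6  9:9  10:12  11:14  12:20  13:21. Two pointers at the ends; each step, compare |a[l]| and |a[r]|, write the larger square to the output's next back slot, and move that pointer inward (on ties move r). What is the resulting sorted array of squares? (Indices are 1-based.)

[0, 4, 9, 25, 36, 36, 81, 100, 144, 196, 225, 400, 441]

[1,13] |-15|<=|21| out[13]=441 → r--
[1,12] |-15|<=|20| out[12]=400 → r--
[1,11] |-15|>|14| out[11]=225 → l++
[2,11] |-10|<=|14| out[10]=196 → r--
[2,10] |-10|<=|12| out[9]=144 → r--
[2,9] |-10|>|9| out[8]=100 → l++
[3,9] |-6|<=|9| out[7]=81 → r--
[3,8] |-6|<=|6| out[6]=36 → r--
[3,7] |-6|>|5| out[5]=36 → l++
[4,7] |0|<=|5| out[4]=25 → r--
[4,6] |0|<=|3| out[3]=9 → r--
[4,5] |0|<=|2| out[2]=4 → r--
[4,4] |0|<=|0| out[1]=0 → r--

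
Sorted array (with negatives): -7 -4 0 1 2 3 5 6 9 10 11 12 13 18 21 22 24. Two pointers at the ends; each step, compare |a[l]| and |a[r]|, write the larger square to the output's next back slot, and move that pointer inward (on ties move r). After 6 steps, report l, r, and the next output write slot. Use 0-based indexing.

l=0, r=10, next write slot=10

[0,16] |-7|<=|24| out[16]=576 → r--
[0,15] |-7|<=|22| out[15]=484 → r--
[0,14] |-7|<=|21| out[14]=441 → r--
[0,13] |-7|<=|18| out[13]=324 → r--
[0,12] |-7|<=|13| out[12]=169 → r--
[0,11] |-7|<=|12| out[11]=144 → r--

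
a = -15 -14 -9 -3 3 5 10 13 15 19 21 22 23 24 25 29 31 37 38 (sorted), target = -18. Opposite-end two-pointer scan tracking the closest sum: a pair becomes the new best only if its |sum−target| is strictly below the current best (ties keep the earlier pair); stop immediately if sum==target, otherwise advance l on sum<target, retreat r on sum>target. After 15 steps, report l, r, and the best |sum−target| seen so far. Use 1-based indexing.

l=1 r=19: -15+38=23 d=41 *, r--
l=1 r=18: -15+37=22 d=40 *, r--
l=1 r=17: -15+31=16 d=34 *, r--
l=1 r=16: -15+29=14 d=32 *, r--
l=1 r=15: -15+25=10 d=28 *, r--
l=1 r=14: -15+24=9 d=27 *, r--
l=1 r=13: -15+23=8 d=26 *, r--
l=1 r=12: -15+22=7 d=25 *, r--
l=1 r=11: -15+21=6 d=24 *, r--
l=1 r=10: -15+19=4 d=22 *, r--
l=1 r=9: -15+15=0 d=18 *, r--
l=1 r=8: -15+13=-2 d=16 *, r--
l=1 r=7: -15+10=-5 d=13 *, r--
l=1 r=6: -15+5=-10 d=8 *, r--
l=1 r=5: -15+3=-12 d=6 *, r--

l=1, r=4, best |Δ|=6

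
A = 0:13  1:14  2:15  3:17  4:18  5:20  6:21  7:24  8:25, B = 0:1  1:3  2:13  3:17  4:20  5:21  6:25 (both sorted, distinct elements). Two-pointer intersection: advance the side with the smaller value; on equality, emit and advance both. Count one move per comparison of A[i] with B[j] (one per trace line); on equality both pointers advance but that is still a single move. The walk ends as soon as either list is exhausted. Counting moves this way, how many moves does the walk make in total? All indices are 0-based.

i=0 j=0: 13>1, j++
i=0 j=1: 13>3, j++
i=0 j=2: 13==13 emit, i++,j++
i=1 j=3: 14<17, i++
i=2 j=3: 15<17, i++
i=3 j=3: 17==17 emit, i++,j++
i=4 j=4: 18<20, i++
i=5 j=4: 20==20 emit, i++,j++
i=6 j=5: 21==21 emit, i++,j++
i=7 j=6: 24<25, i++
i=8 j=6: 25==25 emit, i++,j++

11 moves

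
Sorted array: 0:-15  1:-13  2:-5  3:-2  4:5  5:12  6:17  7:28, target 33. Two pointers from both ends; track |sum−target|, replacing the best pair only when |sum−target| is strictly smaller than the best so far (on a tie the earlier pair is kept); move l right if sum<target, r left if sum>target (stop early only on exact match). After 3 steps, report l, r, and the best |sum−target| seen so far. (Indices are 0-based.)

l=3, r=7, best |Δ|=10

l=0 r=7: -15+28=13 d=20 *, l++
l=1 r=7: -13+28=15 d=18 *, l++
l=2 r=7: -5+28=23 d=10 *, l++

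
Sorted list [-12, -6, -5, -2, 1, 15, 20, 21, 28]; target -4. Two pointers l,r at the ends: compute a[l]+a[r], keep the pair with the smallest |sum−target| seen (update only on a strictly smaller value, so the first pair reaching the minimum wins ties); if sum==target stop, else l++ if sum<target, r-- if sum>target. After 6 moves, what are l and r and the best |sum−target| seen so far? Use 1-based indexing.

l=3, r=5, best |Δ|=1

l=1 r=9: -12+28=16 d=20 *, r--
l=1 r=8: -12+21=9 d=13 *, r--
l=1 r=7: -12+20=8 d=12 *, r--
l=1 r=6: -12+15=3 d=7 *, r--
l=1 r=5: -12+1=-11 d=7, l++
l=2 r=5: -6+1=-5 d=1 *, l++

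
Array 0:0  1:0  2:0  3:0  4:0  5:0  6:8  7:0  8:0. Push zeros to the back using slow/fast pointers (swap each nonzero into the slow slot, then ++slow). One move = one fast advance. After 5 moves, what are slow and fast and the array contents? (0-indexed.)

(s=0,f=0) a[fast]=0 → fast++
(s=0,f=1) a[fast]=0 → fast++
(s=0,f=2) a[fast]=0 → fast++
(s=0,f=3) a[fast]=0 → fast++
(s=0,f=4) a[fast]=0 → fast++

slow=0, fast=5, a=[0, 0, 0, 0, 0, 0, 8, 0, 0]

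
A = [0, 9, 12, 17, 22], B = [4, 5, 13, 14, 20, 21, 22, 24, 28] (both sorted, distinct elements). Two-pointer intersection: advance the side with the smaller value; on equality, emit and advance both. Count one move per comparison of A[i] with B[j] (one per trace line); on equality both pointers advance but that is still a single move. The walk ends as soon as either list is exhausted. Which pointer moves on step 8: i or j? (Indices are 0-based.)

i

[i=0,j=0] 0<4 → i++
[i=1,j=0] 9>4 → j++
[i=1,j=1] 9>5 → j++
[i=1,j=2] 9<13 → i++
[i=2,j=2] 12<13 → i++
[i=3,j=2] 17>13 → j++
[i=3,j=3] 17>14 → j++
[i=3,j=4] 17<20 → i++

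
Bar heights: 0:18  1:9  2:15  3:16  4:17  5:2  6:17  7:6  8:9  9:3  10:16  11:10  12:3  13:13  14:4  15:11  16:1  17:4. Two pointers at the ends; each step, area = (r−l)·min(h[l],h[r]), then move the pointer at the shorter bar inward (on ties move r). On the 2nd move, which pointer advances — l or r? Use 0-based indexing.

r

l=0 r=17: min(18,4)*17=68 best=68 *, r--
l=0 r=16: min(18,1)*16=16 best=68, r--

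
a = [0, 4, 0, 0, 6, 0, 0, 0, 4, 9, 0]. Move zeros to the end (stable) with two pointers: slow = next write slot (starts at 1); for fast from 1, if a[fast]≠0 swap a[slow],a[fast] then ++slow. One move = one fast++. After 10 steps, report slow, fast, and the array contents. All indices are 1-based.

slow=5, fast=11, a=[4, 6, 4, 9, 0, 0, 0, 0, 0, 0, 0]

(s=1,f=1) a[fast]=0 → fast++
(s=1,f=2) a[fast]=4≠0 swap→a[1]=4 → slow++,fast++
(s=2,f=3) a[fast]=0 → fast++
(s=2,f=4) a[fast]=0 → fast++
(s=2,f=5) a[fast]=6≠0 swap→a[2]=6 → slow++,fast++
(s=3,f=6) a[fast]=0 → fast++
(s=3,f=7) a[fast]=0 → fast++
(s=3,f=8) a[fast]=0 → fast++
(s=3,f=9) a[fast]=4≠0 swap→a[3]=4 → slow++,fast++
(s=4,f=10) a[fast]=9≠0 swap→a[4]=9 → slow++,fast++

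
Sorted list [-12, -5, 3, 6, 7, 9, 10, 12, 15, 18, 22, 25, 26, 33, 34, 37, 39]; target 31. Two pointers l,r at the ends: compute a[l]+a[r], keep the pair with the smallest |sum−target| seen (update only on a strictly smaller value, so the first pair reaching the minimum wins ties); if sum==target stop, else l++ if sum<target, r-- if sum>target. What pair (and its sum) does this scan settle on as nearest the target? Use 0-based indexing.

l=0 r=16: -12+39=27 d=4 *, l++
l=1 r=16: -5+39=34 d=3 *, r--
l=1 r=15: -5+37=32 d=1 *, r--
l=1 r=14: -5+34=29 d=2, l++
l=2 r=14: 3+34=37 d=6, r--
l=2 r=13: 3+33=36 d=5, r--
l=2 r=12: 3+26=29 d=2, l++
l=3 r=12: 6+26=32 d=1, r--
l=3 r=11: 6+25=31 d=0 *, stop

pair (6, 25) with sum 31 (|Δ|=0)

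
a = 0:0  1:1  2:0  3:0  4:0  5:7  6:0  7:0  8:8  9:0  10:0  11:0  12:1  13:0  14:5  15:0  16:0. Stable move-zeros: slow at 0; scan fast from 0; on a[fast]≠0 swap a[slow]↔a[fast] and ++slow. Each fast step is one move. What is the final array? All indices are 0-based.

[1, 7, 8, 1, 5, 0, 0, 0, 0, 0, 0, 0, 0, 0, 0, 0, 0]

slow=0 fast=0: a[fast]=0, fast++
slow=0 fast=1: a[fast]=1≠0 swap→a[0]=1, slow++,fast++
slow=1 fast=2: a[fast]=0, fast++
slow=1 fast=3: a[fast]=0, fast++
slow=1 fast=4: a[fast]=0, fast++
slow=1 fast=5: a[fast]=7≠0 swap→a[1]=7, slow++,fast++
slow=2 fast=6: a[fast]=0, fast++
slow=2 fast=7: a[fast]=0, fast++
slow=2 fast=8: a[fast]=8≠0 swap→a[2]=8, slow++,fast++
slow=3 fast=9: a[fast]=0, fast++
slow=3 fast=10: a[fast]=0, fast++
slow=3 fast=11: a[fast]=0, fast++
slow=3 fast=12: a[fast]=1≠0 swap→a[3]=1, slow++,fast++
slow=4 fast=13: a[fast]=0, fast++
slow=4 fast=14: a[fast]=5≠0 swap→a[4]=5, slow++,fast++
slow=5 fast=15: a[fast]=0, fast++
slow=5 fast=16: a[fast]=0, fast++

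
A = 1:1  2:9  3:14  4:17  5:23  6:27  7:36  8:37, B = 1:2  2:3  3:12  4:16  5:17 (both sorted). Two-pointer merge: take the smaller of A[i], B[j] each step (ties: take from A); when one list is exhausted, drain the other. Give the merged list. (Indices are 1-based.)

[1, 2, 3, 9, 12, 14, 16, 17, 17, 23, 27, 36, 37]

i=1 j=1: A[i]=1<=B[j]=2 take 1, i++
i=2 j=1: A[i]=9>B[j]=2 take 2, j++
i=2 j=2: A[i]=9>B[j]=3 take 3, j++
i=2 j=3: A[i]=9<=B[j]=12 take 9, i++
i=3 j=3: A[i]=14>B[j]=12 take 12, j++
i=3 j=4: A[i]=14<=B[j]=16 take 14, i++
i=4 j=4: A[i]=17>B[j]=16 take 16, j++
i=4 j=5: A[i]=17<=B[j]=17 take 17, i++
i=5 j=5: A[i]=23>B[j]=17 take 17, j++
i=5 j=6: B done, take A[i]=23, i++
i=6 j=6: B done, take A[i]=27, i++
i=7 j=6: B done, take A[i]=36, i++
i=8 j=6: B done, take A[i]=37, i++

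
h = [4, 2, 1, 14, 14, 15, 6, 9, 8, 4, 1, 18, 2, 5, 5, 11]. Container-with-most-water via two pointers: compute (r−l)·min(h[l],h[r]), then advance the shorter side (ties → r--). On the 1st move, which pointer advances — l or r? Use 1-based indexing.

[1,16] min(4,11)*15=60 best=60 * → l++

l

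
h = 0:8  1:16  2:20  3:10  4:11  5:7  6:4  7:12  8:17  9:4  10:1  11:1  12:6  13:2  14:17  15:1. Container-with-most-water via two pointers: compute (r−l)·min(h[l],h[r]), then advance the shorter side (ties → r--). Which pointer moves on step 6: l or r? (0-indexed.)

r

[0,15] min(8,1)*15=15 best=15 * → r--
[0,14] min(8,17)*14=112 best=112 * → l++
[1,14] min(16,17)*13=208 best=208 * → l++
[2,14] min(20,17)*12=204 best=208 → r--
[2,13] min(20,2)*11=22 best=208 → r--
[2,12] min(20,6)*10=60 best=208 → r--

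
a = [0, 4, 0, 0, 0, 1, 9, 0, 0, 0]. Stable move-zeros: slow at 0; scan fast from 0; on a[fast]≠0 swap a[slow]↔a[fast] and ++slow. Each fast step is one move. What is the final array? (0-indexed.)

[4, 1, 9, 0, 0, 0, 0, 0, 0, 0]

(s=0,f=0) a[fast]=0 → fast++
(s=0,f=1) a[fast]=4≠0 swap→a[0]=4 → slow++,fast++
(s=1,f=2) a[fast]=0 → fast++
(s=1,f=3) a[fast]=0 → fast++
(s=1,f=4) a[fast]=0 → fast++
(s=1,f=5) a[fast]=1≠0 swap→a[1]=1 → slow++,fast++
(s=2,f=6) a[fast]=9≠0 swap→a[2]=9 → slow++,fast++
(s=3,f=7) a[fast]=0 → fast++
(s=3,f=8) a[fast]=0 → fast++
(s=3,f=9) a[fast]=0 → fast++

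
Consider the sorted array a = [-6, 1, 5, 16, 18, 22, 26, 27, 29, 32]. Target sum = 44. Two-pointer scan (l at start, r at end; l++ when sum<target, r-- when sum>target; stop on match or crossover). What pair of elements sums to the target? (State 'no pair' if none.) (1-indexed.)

(18, 26)

l=1 r=10: -6+32=26 <44, l++
l=2 r=10: 1+32=33 <44, l++
l=3 r=10: 5+32=37 <44, l++
l=4 r=10: 16+32=48 >44, r--
l=4 r=9: 16+29=45 >44, r--
l=4 r=8: 16+27=43 <44, l++
l=5 r=8: 18+27=45 >44, r--
l=5 r=7: 18+26=44, found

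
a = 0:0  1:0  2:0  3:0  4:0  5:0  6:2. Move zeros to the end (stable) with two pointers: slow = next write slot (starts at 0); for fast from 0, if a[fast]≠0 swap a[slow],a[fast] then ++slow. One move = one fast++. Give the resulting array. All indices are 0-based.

(s=0,f=0) a[fast]=0 → fast++
(s=0,f=1) a[fast]=0 → fast++
(s=0,f=2) a[fast]=0 → fast++
(s=0,f=3) a[fast]=0 → fast++
(s=0,f=4) a[fast]=0 → fast++
(s=0,f=5) a[fast]=0 → fast++
(s=0,f=6) a[fast]=2≠0 swap→a[0]=2 → slow++,fast++

[2, 0, 0, 0, 0, 0, 0]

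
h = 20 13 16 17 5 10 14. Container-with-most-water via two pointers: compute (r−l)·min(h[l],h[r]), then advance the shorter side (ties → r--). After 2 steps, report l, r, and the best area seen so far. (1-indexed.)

[1,7] min(20,14)*6=84 best=84 * → r--
[1,6] min(20,10)*5=50 best=84 → r--

l=1, r=5, best area=84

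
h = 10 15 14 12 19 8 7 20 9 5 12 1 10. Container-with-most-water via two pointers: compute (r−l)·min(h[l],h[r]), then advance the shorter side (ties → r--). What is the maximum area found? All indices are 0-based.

max area = 120

[0,12] min(10,10)*12=120 best=120 * → r--
[0,11] min(10,1)*11=11 best=120 → r--
[0,10] min(10,12)*10=100 best=120 → l++
[1,10] min(15,12)*9=108 best=120 → r--
[1,9] min(15,5)*8=40 best=120 → r--
[1,8] min(15,9)*7=63 best=120 → r--
[1,7] min(15,20)*6=90 best=120 → l++
[2,7] min(14,20)*5=70 best=120 → l++
[3,7] min(12,20)*4=48 best=120 → l++
[4,7] min(19,20)*3=57 best=120 → l++
[5,7] min(8,20)*2=16 best=120 → l++
[6,7] min(7,20)*1=7 best=120 → l++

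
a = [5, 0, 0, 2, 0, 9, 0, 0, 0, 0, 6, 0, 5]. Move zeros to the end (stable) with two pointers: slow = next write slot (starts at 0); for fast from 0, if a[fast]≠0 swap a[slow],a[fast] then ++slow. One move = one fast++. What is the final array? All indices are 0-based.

[5, 2, 9, 6, 5, 0, 0, 0, 0, 0, 0, 0, 0]

(s=0,f=0) a[fast]=5≠0 swap→a[0]=5 → slow++,fast++
(s=1,f=1) a[fast]=0 → fast++
(s=1,f=2) a[fast]=0 → fast++
(s=1,f=3) a[fast]=2≠0 swap→a[1]=2 → slow++,fast++
(s=2,f=4) a[fast]=0 → fast++
(s=2,f=5) a[fast]=9≠0 swap→a[2]=9 → slow++,fast++
(s=3,f=6) a[fast]=0 → fast++
(s=3,f=7) a[fast]=0 → fast++
(s=3,f=8) a[fast]=0 → fast++
(s=3,f=9) a[fast]=0 → fast++
(s=3,f=10) a[fast]=6≠0 swap→a[3]=6 → slow++,fast++
(s=4,f=11) a[fast]=0 → fast++
(s=4,f=12) a[fast]=5≠0 swap→a[4]=5 → slow++,fast++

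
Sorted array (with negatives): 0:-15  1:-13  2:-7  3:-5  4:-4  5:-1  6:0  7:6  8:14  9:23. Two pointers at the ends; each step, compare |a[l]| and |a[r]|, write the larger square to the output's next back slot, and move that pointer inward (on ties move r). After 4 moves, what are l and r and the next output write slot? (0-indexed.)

l=2, r=7, next write slot=5

[0,9] |-15|<=|23| out[9]=529 → r--
[0,8] |-15|>|14| out[8]=225 → l++
[1,8] |-13|<=|14| out[7]=196 → r--
[1,7] |-13|>|6| out[6]=169 → l++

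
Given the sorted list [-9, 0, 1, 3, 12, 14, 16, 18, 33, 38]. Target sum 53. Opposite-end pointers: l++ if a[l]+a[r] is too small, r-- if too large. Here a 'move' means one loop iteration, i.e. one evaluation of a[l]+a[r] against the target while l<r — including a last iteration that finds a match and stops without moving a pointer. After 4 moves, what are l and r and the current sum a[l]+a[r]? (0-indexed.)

l=0 r=9: -9+38=29 <53, l++
l=1 r=9: 0+38=38 <53, l++
l=2 r=9: 1+38=39 <53, l++
l=3 r=9: 3+38=41 <53, l++

l=4, r=9, sum=50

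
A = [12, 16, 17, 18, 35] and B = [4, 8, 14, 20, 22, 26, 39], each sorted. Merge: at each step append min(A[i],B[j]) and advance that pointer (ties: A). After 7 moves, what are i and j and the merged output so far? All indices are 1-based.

i=1 j=1: A[i]=12>B[j]=4 take 4, j++
i=1 j=2: A[i]=12>B[j]=8 take 8, j++
i=1 j=3: A[i]=12<=B[j]=14 take 12, i++
i=2 j=3: A[i]=16>B[j]=14 take 14, j++
i=2 j=4: A[i]=16<=B[j]=20 take 16, i++
i=3 j=4: A[i]=17<=B[j]=20 take 17, i++
i=4 j=4: A[i]=18<=B[j]=20 take 18, i++

i=5, j=4, merged so far=[4, 8, 12, 14, 16, 17, 18]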